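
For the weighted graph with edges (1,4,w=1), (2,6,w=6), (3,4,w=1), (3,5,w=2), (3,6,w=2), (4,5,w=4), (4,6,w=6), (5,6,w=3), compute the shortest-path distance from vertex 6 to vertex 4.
3 (path: 6 -> 3 -> 4; weights 2 + 1 = 3)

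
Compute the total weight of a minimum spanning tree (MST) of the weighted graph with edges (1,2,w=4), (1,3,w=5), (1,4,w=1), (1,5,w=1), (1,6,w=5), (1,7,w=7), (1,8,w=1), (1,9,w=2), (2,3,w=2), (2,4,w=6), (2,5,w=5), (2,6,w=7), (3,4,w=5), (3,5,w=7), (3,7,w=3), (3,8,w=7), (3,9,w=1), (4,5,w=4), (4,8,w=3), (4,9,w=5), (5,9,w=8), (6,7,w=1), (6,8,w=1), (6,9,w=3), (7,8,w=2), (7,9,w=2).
10 (MST edges: (1,4,w=1), (1,5,w=1), (1,8,w=1), (1,9,w=2), (2,3,w=2), (3,9,w=1), (6,7,w=1), (6,8,w=1); sum of weights 1 + 1 + 1 + 2 + 2 + 1 + 1 + 1 = 10)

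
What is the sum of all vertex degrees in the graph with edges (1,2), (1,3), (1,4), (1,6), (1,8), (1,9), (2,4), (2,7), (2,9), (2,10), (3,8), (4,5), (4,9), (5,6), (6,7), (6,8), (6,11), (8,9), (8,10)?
38 (handshake: sum of degrees = 2|E| = 2 x 19 = 38)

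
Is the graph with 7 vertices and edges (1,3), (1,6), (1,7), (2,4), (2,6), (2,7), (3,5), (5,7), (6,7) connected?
Yes (BFS from 1 visits [1, 3, 6, 7, 5, 2, 4] — all 7 vertices reached)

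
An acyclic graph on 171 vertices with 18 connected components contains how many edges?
153 (Each of the 18 component trees on V_i vertices has V_i - 1 edges; summing gives V - C = 171 - 18 = 153)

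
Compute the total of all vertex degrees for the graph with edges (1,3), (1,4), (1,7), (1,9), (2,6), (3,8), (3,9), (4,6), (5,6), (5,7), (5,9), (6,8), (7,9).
26 (handshake: sum of degrees = 2|E| = 2 x 13 = 26)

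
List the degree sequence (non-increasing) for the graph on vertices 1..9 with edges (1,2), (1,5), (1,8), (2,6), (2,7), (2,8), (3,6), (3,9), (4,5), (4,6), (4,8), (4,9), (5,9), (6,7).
[4, 4, 4, 3, 3, 3, 3, 2, 2] (degrees: deg(1)=3, deg(2)=4, deg(3)=2, deg(4)=4, deg(5)=3, deg(6)=4, deg(7)=2, deg(8)=3, deg(9)=3)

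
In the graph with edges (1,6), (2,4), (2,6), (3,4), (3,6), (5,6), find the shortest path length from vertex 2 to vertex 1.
2 (path: 2 -> 6 -> 1, 2 edges)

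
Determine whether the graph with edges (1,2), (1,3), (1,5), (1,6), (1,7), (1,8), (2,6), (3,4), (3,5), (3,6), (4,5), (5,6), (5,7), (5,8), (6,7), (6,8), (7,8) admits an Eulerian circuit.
Yes (the graph is connected and all 8 vertices have even degree)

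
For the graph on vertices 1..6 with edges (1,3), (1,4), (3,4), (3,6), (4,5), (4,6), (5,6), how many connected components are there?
2 (components: {1, 3, 4, 5, 6}, {2})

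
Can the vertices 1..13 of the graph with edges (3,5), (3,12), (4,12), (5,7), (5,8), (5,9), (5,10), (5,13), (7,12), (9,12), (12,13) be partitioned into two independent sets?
Yes. Partition: {1, 2, 3, 4, 6, 7, 8, 9, 10, 11, 13}, {5, 12}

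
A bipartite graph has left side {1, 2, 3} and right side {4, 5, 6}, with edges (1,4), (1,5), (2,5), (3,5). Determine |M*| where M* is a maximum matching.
2 (matching: (1,4), (2,5); upper bound min(|L|,|R|) = min(3,3) = 3)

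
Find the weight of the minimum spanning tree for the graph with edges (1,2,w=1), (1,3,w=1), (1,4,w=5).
7 (MST edges: (1,2,w=1), (1,3,w=1), (1,4,w=5); sum of weights 1 + 1 + 5 = 7)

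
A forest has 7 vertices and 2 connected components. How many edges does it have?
5 (Each of the 2 component trees on V_i vertices has V_i - 1 edges; summing gives V - C = 7 - 2 = 5)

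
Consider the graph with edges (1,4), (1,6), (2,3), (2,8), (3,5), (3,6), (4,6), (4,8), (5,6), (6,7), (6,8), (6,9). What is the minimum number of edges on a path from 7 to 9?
2 (path: 7 -> 6 -> 9, 2 edges)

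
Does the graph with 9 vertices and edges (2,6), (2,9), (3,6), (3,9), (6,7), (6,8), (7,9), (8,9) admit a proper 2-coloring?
Yes. Partition: {1, 2, 3, 4, 5, 7, 8}, {6, 9}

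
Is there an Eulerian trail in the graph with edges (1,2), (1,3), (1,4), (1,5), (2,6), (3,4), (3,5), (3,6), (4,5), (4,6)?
Yes (the graph is connected and exactly 2 vertices have odd degree: {5, 6}; any Eulerian path must start and end at those)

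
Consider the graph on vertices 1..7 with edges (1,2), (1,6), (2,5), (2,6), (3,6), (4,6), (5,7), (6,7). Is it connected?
Yes (BFS from 1 visits [1, 2, 6, 5, 3, 4, 7] — all 7 vertices reached)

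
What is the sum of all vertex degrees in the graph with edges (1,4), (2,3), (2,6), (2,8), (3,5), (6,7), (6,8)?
14 (handshake: sum of degrees = 2|E| = 2 x 7 = 14)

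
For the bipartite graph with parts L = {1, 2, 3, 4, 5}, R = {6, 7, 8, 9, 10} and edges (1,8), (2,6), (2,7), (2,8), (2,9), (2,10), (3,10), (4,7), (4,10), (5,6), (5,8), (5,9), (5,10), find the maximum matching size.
5 (matching: (1,8), (2,6), (3,10), (4,7), (5,9); upper bound min(|L|,|R|) = min(5,5) = 5)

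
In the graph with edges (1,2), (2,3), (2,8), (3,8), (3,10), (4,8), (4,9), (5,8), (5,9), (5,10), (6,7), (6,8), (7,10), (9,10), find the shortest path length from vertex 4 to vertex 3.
2 (path: 4 -> 8 -> 3, 2 edges)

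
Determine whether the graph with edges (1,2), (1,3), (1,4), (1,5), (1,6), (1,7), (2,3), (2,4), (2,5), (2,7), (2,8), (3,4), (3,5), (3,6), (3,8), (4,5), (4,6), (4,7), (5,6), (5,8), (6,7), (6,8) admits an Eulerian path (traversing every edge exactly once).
Yes — and in fact it has an Eulerian circuit (the graph is connected and all 8 vertices have even degree)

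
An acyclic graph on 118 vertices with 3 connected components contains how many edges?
115 (Each of the 3 component trees on V_i vertices has V_i - 1 edges; summing gives V - C = 118 - 3 = 115)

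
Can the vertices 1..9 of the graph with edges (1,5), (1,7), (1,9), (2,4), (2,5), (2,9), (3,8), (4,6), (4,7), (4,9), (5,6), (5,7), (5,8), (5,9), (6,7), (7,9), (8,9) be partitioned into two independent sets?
No (odd cycle of length 3: 7 -> 1 -> 5 -> 7)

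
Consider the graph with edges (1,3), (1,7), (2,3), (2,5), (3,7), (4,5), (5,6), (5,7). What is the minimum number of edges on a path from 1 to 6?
3 (path: 1 -> 7 -> 5 -> 6, 3 edges)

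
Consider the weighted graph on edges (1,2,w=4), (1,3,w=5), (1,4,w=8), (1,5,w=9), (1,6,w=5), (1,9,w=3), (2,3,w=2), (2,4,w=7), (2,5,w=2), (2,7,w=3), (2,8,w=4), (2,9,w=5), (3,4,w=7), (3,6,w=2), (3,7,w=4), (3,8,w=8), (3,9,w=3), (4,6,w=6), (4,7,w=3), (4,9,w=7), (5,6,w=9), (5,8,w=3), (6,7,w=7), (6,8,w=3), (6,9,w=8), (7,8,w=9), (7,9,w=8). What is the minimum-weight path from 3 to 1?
5 (path: 3 -> 1; weights 5 = 5)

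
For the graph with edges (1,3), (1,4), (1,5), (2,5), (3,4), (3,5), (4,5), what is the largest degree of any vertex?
4 (attained at vertex 5)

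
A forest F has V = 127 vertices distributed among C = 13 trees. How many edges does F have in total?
114 (Each of the 13 component trees on V_i vertices has V_i - 1 edges; summing gives V - C = 127 - 13 = 114)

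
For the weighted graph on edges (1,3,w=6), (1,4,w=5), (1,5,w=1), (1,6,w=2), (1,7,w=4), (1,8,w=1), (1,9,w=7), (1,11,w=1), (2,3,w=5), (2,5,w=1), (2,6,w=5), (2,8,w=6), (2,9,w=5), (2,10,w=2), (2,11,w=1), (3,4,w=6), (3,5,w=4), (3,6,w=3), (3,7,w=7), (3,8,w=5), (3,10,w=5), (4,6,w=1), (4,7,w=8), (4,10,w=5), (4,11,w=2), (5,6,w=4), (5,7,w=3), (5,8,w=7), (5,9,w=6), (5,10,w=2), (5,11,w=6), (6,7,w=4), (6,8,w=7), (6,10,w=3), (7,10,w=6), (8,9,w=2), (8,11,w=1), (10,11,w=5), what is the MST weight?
17 (MST edges: (1,5,w=1), (1,6,w=2), (1,8,w=1), (1,11,w=1), (2,5,w=1), (2,10,w=2), (3,6,w=3), (4,6,w=1), (5,7,w=3), (8,9,w=2); sum of weights 1 + 2 + 1 + 1 + 1 + 2 + 3 + 1 + 3 + 2 = 17)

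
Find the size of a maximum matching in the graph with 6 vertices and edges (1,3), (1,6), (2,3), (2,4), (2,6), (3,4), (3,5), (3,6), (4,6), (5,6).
3 (matching: (1,3), (2,4), (5,6); upper bound floor(n/2) = floor(6/2) = 3)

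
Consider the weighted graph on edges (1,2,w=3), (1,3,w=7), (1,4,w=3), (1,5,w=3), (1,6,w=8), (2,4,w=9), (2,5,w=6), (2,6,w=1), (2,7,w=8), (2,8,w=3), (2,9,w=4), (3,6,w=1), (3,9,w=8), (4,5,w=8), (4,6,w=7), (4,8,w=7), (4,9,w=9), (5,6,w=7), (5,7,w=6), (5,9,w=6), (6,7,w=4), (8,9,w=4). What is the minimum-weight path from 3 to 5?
8 (path: 3 -> 6 -> 5; weights 1 + 7 = 8)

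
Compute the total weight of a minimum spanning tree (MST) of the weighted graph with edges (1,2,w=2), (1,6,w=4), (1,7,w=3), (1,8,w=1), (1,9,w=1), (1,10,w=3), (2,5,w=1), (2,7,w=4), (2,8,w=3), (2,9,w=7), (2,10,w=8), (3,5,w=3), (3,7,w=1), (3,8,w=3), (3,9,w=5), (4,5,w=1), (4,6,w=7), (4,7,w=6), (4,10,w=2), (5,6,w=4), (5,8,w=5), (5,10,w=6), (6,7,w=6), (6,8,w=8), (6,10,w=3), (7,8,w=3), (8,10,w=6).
15 (MST edges: (1,2,w=2), (1,7,w=3), (1,8,w=1), (1,9,w=1), (2,5,w=1), (3,7,w=1), (4,5,w=1), (4,10,w=2), (6,10,w=3); sum of weights 2 + 3 + 1 + 1 + 1 + 1 + 1 + 2 + 3 = 15)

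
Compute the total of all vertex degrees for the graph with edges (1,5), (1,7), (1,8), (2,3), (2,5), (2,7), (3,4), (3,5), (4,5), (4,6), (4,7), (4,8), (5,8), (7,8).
28 (handshake: sum of degrees = 2|E| = 2 x 14 = 28)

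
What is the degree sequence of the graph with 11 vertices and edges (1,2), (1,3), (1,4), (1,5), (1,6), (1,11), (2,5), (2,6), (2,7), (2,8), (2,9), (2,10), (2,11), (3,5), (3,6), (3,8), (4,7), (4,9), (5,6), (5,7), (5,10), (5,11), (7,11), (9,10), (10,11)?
[8, 7, 6, 5, 4, 4, 4, 4, 3, 3, 2] (degrees: deg(1)=6, deg(2)=8, deg(3)=4, deg(4)=3, deg(5)=7, deg(6)=4, deg(7)=4, deg(8)=2, deg(9)=3, deg(10)=4, deg(11)=5)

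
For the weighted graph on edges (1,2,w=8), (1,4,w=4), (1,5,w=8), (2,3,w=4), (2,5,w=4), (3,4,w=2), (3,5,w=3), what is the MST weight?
13 (MST edges: (1,4,w=4), (2,3,w=4), (3,4,w=2), (3,5,w=3); sum of weights 4 + 4 + 2 + 3 = 13)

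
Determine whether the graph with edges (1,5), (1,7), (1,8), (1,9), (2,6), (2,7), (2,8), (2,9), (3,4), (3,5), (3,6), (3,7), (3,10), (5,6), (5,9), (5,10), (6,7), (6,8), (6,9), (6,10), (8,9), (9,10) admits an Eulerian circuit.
No (4 vertices have odd degree: {3, 4, 5, 6}; Eulerian circuit requires 0)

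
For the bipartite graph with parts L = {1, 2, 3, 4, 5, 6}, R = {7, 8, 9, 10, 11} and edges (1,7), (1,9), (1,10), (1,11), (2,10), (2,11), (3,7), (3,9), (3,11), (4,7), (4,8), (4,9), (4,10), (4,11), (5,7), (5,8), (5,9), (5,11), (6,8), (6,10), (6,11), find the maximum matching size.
5 (matching: (1,11), (2,10), (3,9), (4,8), (5,7); upper bound min(|L|,|R|) = min(6,5) = 5)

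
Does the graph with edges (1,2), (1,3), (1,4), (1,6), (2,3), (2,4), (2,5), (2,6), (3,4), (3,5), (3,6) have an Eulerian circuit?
No (4 vertices have odd degree: {2, 3, 4, 6}; Eulerian circuit requires 0)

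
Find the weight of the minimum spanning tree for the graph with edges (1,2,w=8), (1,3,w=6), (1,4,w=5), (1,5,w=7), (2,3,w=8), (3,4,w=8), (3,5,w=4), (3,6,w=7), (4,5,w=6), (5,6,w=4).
27 (MST edges: (1,2,w=8), (1,3,w=6), (1,4,w=5), (3,5,w=4), (5,6,w=4); sum of weights 8 + 6 + 5 + 4 + 4 = 27)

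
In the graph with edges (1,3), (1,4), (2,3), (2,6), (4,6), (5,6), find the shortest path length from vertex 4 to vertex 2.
2 (path: 4 -> 6 -> 2, 2 edges)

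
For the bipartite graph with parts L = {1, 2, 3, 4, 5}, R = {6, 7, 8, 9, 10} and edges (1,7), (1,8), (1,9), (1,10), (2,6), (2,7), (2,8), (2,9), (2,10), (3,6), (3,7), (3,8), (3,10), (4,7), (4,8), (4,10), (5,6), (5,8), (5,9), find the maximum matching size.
5 (matching: (1,10), (2,9), (3,8), (4,7), (5,6); upper bound min(|L|,|R|) = min(5,5) = 5)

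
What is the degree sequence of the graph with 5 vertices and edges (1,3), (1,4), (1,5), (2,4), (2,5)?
[3, 2, 2, 2, 1] (degrees: deg(1)=3, deg(2)=2, deg(3)=1, deg(4)=2, deg(5)=2)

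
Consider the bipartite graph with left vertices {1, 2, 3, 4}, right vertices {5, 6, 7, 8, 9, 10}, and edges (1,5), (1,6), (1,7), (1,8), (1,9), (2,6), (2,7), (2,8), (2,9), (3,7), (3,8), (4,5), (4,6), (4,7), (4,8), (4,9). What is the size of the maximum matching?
4 (matching: (1,9), (2,8), (3,7), (4,6); upper bound min(|L|,|R|) = min(4,6) = 4)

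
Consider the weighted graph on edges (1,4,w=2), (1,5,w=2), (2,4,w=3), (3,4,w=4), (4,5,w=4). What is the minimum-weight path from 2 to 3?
7 (path: 2 -> 4 -> 3; weights 3 + 4 = 7)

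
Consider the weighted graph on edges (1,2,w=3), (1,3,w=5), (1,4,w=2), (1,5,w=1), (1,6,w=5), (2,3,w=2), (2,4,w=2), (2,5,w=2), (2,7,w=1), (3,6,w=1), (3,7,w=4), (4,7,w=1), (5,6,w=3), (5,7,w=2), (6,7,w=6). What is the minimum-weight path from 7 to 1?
3 (path: 7 -> 4 -> 1; weights 1 + 2 = 3)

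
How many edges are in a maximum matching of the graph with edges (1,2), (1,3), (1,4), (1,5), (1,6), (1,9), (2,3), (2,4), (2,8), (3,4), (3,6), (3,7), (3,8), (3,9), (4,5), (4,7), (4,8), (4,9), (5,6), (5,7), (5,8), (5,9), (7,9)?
4 (matching: (1,6), (3,8), (4,9), (5,7); upper bound floor(n/2) = floor(9/2) = 4)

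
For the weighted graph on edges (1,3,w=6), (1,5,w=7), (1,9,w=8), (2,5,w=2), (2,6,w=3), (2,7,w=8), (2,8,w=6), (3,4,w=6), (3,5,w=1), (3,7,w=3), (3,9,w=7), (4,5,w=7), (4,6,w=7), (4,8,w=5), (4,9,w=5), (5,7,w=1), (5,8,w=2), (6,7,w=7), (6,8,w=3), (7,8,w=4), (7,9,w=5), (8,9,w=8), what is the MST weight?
25 (MST edges: (1,3,w=6), (2,5,w=2), (2,6,w=3), (3,5,w=1), (4,8,w=5), (4,9,w=5), (5,7,w=1), (5,8,w=2); sum of weights 6 + 2 + 3 + 1 + 5 + 5 + 1 + 2 = 25)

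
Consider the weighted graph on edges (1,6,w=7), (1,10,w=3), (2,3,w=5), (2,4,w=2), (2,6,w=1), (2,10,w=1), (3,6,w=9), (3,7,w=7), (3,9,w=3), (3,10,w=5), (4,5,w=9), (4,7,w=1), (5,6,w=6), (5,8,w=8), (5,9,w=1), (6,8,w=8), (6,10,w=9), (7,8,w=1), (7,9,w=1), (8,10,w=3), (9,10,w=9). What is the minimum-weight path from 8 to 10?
3 (path: 8 -> 10; weights 3 = 3)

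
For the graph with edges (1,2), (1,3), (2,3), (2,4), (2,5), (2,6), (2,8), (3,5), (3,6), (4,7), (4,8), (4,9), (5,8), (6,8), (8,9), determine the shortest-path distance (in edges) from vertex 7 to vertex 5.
3 (path: 7 -> 4 -> 8 -> 5, 3 edges)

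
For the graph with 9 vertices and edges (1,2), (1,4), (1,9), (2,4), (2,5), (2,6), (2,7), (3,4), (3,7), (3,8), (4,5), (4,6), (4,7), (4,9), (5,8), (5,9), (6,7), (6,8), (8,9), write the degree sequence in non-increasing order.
[7, 5, 4, 4, 4, 4, 4, 3, 3] (degrees: deg(1)=3, deg(2)=5, deg(3)=3, deg(4)=7, deg(5)=4, deg(6)=4, deg(7)=4, deg(8)=4, deg(9)=4)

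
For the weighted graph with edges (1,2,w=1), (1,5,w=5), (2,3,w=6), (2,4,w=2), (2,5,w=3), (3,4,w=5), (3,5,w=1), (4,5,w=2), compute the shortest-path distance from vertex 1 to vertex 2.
1 (path: 1 -> 2; weights 1 = 1)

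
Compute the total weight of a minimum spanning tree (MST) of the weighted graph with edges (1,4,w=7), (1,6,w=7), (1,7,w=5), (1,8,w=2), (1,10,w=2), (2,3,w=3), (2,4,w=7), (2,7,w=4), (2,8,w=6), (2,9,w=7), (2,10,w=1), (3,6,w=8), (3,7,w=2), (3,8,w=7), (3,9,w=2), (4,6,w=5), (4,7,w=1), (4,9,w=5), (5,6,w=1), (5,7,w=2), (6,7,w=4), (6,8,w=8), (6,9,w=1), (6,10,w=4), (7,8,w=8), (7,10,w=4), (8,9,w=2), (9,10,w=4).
14 (MST edges: (1,8,w=2), (1,10,w=2), (2,10,w=1), (3,7,w=2), (3,9,w=2), (4,7,w=1), (5,6,w=1), (6,9,w=1), (8,9,w=2); sum of weights 2 + 2 + 1 + 2 + 2 + 1 + 1 + 1 + 2 = 14)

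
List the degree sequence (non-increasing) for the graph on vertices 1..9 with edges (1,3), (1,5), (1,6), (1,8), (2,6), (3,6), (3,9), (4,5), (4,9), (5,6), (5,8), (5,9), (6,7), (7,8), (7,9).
[5, 5, 4, 4, 3, 3, 3, 2, 1] (degrees: deg(1)=4, deg(2)=1, deg(3)=3, deg(4)=2, deg(5)=5, deg(6)=5, deg(7)=3, deg(8)=3, deg(9)=4)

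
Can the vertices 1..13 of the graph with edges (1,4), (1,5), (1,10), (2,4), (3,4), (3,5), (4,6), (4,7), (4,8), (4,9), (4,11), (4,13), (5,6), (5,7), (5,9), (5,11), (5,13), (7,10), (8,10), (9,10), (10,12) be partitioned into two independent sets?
Yes. Partition: {1, 2, 3, 6, 7, 8, 9, 11, 12, 13}, {4, 5, 10}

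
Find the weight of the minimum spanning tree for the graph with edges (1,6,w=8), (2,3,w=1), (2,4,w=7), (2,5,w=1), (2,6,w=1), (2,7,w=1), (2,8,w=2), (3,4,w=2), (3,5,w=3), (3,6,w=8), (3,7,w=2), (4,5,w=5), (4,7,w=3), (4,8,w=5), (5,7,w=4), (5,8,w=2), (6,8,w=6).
16 (MST edges: (1,6,w=8), (2,3,w=1), (2,5,w=1), (2,6,w=1), (2,7,w=1), (2,8,w=2), (3,4,w=2); sum of weights 8 + 1 + 1 + 1 + 1 + 2 + 2 = 16)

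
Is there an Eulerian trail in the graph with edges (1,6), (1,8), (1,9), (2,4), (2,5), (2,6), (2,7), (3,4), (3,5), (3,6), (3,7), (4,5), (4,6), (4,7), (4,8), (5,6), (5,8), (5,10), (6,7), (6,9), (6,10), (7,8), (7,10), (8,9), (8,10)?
Yes (the graph is connected and exactly 2 vertices have odd degree: {1, 9}; any Eulerian path must start and end at those)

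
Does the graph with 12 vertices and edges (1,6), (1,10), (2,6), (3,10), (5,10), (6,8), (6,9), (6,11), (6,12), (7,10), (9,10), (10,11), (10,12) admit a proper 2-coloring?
Yes. Partition: {1, 2, 3, 4, 5, 7, 8, 9, 11, 12}, {6, 10}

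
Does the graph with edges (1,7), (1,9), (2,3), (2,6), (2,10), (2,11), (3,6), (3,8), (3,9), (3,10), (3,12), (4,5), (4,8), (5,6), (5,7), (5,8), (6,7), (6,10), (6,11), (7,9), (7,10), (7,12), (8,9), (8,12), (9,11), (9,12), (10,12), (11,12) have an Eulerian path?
Yes (the graph is connected and exactly 2 vertices have odd degree: {8, 10}; any Eulerian path must start and end at those)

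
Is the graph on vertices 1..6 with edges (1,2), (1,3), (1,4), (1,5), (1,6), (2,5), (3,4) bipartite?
No (odd cycle of length 3: 2 -> 1 -> 5 -> 2)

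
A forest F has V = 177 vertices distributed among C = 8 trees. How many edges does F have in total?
169 (Each of the 8 component trees on V_i vertices has V_i - 1 edges; summing gives V - C = 177 - 8 = 169)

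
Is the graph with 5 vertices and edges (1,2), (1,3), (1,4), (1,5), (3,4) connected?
Yes (BFS from 1 visits [1, 2, 3, 4, 5] — all 5 vertices reached)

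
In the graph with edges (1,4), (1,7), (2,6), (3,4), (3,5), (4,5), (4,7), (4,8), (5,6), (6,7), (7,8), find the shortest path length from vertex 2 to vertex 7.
2 (path: 2 -> 6 -> 7, 2 edges)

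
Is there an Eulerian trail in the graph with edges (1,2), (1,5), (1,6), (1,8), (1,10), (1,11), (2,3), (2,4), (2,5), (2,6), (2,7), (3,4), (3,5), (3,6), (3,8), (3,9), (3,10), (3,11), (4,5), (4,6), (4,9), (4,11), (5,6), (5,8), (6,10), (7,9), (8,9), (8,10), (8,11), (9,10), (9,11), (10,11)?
Yes — and in fact it has an Eulerian circuit (the graph is connected and all 11 vertices have even degree)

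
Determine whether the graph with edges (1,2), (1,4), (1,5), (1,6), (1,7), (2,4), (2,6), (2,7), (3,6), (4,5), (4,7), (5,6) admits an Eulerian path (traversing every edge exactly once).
No (4 vertices have odd degree: {1, 3, 5, 7}; Eulerian path requires 0 or 2)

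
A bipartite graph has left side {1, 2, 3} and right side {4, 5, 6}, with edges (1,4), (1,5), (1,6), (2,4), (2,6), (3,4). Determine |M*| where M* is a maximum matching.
3 (matching: (1,5), (2,6), (3,4); upper bound min(|L|,|R|) = min(3,3) = 3)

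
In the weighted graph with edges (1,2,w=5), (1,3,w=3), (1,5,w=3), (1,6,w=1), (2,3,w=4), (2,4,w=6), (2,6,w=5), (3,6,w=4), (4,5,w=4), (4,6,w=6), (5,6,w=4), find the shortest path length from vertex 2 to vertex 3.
4 (path: 2 -> 3; weights 4 = 4)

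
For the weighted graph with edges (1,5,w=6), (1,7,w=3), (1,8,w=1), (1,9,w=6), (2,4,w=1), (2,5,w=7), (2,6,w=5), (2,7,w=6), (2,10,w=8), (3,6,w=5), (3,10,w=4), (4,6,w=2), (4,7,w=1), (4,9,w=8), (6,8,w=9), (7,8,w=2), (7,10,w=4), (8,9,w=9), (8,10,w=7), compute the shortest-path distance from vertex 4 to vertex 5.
8 (path: 4 -> 2 -> 5; weights 1 + 7 = 8)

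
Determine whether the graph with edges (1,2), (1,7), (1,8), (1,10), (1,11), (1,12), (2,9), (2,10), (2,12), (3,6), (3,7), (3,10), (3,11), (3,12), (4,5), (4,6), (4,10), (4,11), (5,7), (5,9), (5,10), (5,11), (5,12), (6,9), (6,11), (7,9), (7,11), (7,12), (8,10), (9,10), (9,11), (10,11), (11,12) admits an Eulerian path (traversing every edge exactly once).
Yes (the graph is connected and exactly 2 vertices have odd degree: {3, 11}; any Eulerian path must start and end at those)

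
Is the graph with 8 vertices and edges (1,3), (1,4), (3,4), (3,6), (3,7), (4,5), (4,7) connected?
No, it has 3 components: {1, 3, 4, 5, 6, 7}, {2}, {8}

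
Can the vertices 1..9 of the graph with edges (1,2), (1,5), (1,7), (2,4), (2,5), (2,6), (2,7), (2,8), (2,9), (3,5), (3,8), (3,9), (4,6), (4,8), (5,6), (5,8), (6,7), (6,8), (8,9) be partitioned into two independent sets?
No (odd cycle of length 3: 5 -> 1 -> 2 -> 5)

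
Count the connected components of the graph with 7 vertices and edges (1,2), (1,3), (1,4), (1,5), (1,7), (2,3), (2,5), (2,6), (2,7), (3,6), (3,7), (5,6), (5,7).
1 (components: {1, 2, 3, 4, 5, 6, 7})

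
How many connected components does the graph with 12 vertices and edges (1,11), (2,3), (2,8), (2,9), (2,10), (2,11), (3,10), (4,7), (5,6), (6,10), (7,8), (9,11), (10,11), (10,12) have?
1 (components: {1, 2, 3, 4, 5, 6, 7, 8, 9, 10, 11, 12})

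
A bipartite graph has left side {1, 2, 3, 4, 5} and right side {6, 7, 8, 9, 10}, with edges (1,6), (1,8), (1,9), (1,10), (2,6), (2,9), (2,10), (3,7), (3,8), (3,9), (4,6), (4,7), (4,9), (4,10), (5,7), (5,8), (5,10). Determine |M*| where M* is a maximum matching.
5 (matching: (1,10), (2,9), (3,8), (4,6), (5,7); upper bound min(|L|,|R|) = min(5,5) = 5)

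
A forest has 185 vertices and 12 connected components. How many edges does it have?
173 (Each of the 12 component trees on V_i vertices has V_i - 1 edges; summing gives V - C = 185 - 12 = 173)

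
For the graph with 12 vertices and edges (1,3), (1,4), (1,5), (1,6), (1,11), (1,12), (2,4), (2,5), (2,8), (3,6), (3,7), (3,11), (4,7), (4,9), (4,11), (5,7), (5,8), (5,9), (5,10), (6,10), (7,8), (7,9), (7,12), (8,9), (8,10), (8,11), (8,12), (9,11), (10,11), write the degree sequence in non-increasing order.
[7, 6, 6, 6, 6, 5, 5, 4, 4, 3, 3, 3] (degrees: deg(1)=6, deg(2)=3, deg(3)=4, deg(4)=5, deg(5)=6, deg(6)=3, deg(7)=6, deg(8)=7, deg(9)=5, deg(10)=4, deg(11)=6, deg(12)=3)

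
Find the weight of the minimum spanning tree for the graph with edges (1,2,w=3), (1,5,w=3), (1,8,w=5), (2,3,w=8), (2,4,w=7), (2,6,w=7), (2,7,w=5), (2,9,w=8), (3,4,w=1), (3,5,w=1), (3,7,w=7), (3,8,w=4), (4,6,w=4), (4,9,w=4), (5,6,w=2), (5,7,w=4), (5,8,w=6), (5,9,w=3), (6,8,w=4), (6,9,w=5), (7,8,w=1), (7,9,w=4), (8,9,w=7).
18 (MST edges: (1,2,w=3), (1,5,w=3), (3,4,w=1), (3,5,w=1), (3,8,w=4), (5,6,w=2), (5,9,w=3), (7,8,w=1); sum of weights 3 + 3 + 1 + 1 + 4 + 2 + 3 + 1 = 18)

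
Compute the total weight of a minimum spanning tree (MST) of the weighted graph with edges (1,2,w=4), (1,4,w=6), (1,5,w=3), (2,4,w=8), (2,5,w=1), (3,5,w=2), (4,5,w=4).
10 (MST edges: (1,5,w=3), (2,5,w=1), (3,5,w=2), (4,5,w=4); sum of weights 3 + 1 + 2 + 4 = 10)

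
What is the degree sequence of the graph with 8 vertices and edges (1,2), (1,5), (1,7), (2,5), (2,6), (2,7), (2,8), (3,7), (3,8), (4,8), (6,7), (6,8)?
[5, 4, 4, 3, 3, 2, 2, 1] (degrees: deg(1)=3, deg(2)=5, deg(3)=2, deg(4)=1, deg(5)=2, deg(6)=3, deg(7)=4, deg(8)=4)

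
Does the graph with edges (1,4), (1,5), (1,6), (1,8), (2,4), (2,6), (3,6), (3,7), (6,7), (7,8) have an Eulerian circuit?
No (2 vertices have odd degree: {5, 7}; Eulerian circuit requires 0)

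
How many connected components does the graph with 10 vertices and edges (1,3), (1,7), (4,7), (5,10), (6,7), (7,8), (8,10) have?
3 (components: {1, 3, 4, 5, 6, 7, 8, 10}, {2}, {9})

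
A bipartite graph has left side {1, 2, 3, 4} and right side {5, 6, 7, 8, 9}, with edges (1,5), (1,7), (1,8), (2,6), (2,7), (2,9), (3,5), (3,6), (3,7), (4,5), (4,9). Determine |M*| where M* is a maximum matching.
4 (matching: (1,8), (2,6), (3,7), (4,9); upper bound min(|L|,|R|) = min(4,5) = 4)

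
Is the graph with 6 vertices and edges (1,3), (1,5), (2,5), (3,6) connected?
No, it has 2 components: {1, 2, 3, 5, 6}, {4}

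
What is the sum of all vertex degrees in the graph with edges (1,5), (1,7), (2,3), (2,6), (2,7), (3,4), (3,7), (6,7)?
16 (handshake: sum of degrees = 2|E| = 2 x 8 = 16)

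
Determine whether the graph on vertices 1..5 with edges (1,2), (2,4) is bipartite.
Yes. Partition: {1, 3, 4, 5}, {2}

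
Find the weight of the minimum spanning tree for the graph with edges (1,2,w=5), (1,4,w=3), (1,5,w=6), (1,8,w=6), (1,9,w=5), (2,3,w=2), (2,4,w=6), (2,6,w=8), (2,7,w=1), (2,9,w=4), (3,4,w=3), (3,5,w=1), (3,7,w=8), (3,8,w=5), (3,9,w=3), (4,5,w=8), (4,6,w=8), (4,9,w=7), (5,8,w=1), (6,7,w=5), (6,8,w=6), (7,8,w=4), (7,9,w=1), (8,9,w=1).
16 (MST edges: (1,4,w=3), (2,7,w=1), (3,4,w=3), (3,5,w=1), (5,8,w=1), (6,7,w=5), (7,9,w=1), (8,9,w=1); sum of weights 3 + 1 + 3 + 1 + 1 + 5 + 1 + 1 = 16)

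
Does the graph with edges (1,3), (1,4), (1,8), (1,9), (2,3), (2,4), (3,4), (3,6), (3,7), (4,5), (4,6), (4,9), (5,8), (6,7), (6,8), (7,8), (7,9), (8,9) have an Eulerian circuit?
No (2 vertices have odd degree: {3, 8}; Eulerian circuit requires 0)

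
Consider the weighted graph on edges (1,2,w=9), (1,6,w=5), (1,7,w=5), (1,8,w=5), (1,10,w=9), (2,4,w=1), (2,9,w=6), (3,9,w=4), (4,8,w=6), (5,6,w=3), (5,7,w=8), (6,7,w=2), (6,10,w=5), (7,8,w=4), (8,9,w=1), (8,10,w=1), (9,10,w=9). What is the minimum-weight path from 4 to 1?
10 (path: 4 -> 2 -> 1; weights 1 + 9 = 10)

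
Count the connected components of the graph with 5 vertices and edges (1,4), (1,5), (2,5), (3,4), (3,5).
1 (components: {1, 2, 3, 4, 5})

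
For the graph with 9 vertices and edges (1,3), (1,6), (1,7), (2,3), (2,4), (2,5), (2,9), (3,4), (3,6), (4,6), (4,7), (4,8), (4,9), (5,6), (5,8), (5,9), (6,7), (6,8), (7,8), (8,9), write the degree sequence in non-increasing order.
[6, 6, 5, 4, 4, 4, 4, 4, 3] (degrees: deg(1)=3, deg(2)=4, deg(3)=4, deg(4)=6, deg(5)=4, deg(6)=6, deg(7)=4, deg(8)=5, deg(9)=4)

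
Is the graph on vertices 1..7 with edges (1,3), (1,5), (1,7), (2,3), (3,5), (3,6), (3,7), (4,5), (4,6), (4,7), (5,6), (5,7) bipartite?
No (odd cycle of length 3: 5 -> 1 -> 3 -> 5)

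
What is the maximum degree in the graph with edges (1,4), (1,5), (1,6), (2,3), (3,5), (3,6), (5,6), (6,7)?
4 (attained at vertex 6)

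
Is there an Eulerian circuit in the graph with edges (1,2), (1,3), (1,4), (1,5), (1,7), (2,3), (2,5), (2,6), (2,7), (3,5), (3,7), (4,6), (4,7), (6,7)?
No (6 vertices have odd degree: {1, 2, 4, 5, 6, 7}; Eulerian circuit requires 0)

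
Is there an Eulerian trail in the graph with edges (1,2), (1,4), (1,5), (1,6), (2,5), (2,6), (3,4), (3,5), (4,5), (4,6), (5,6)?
Yes (the graph is connected and exactly 2 vertices have odd degree: {2, 5}; any Eulerian path must start and end at those)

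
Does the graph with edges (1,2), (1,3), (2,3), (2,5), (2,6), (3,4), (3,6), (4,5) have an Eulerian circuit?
Yes (the graph is connected and all 6 vertices have even degree)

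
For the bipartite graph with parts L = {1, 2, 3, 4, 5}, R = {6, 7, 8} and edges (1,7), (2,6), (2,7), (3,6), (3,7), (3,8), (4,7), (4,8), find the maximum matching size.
3 (matching: (1,7), (2,6), (3,8); upper bound min(|L|,|R|) = min(5,3) = 3)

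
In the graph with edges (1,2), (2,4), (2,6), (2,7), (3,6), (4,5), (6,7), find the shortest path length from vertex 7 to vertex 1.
2 (path: 7 -> 2 -> 1, 2 edges)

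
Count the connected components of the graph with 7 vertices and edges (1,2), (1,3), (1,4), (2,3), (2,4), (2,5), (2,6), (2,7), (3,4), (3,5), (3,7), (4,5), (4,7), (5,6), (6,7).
1 (components: {1, 2, 3, 4, 5, 6, 7})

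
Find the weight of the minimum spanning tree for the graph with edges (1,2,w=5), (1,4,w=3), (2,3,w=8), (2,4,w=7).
16 (MST edges: (1,2,w=5), (1,4,w=3), (2,3,w=8); sum of weights 5 + 3 + 8 = 16)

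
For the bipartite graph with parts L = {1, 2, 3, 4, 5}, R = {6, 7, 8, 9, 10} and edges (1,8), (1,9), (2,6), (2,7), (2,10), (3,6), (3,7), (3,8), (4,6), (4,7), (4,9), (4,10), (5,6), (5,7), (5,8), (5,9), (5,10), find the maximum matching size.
5 (matching: (1,9), (2,10), (3,8), (4,7), (5,6); upper bound min(|L|,|R|) = min(5,5) = 5)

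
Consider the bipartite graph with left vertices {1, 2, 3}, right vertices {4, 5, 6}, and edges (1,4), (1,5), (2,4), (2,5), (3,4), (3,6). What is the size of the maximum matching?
3 (matching: (1,5), (2,4), (3,6); upper bound min(|L|,|R|) = min(3,3) = 3)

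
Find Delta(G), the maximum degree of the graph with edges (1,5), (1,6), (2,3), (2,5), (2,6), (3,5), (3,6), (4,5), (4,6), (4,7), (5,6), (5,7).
6 (attained at vertex 5)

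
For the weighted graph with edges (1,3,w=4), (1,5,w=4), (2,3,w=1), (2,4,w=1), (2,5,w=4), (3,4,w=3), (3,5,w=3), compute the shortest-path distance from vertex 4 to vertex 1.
6 (path: 4 -> 2 -> 3 -> 1; weights 1 + 1 + 4 = 6)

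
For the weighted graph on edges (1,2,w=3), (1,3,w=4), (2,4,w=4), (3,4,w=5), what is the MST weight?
11 (MST edges: (1,2,w=3), (1,3,w=4), (2,4,w=4); sum of weights 3 + 4 + 4 = 11)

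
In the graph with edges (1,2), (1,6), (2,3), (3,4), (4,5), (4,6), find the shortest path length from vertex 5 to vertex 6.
2 (path: 5 -> 4 -> 6, 2 edges)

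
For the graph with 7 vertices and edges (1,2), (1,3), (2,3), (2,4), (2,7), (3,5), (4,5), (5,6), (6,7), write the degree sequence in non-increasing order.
[4, 3, 3, 2, 2, 2, 2] (degrees: deg(1)=2, deg(2)=4, deg(3)=3, deg(4)=2, deg(5)=3, deg(6)=2, deg(7)=2)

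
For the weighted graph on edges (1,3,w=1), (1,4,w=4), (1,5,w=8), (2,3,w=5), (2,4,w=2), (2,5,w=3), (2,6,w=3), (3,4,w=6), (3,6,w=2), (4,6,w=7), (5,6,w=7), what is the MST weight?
11 (MST edges: (1,3,w=1), (2,4,w=2), (2,5,w=3), (2,6,w=3), (3,6,w=2); sum of weights 1 + 2 + 3 + 3 + 2 = 11)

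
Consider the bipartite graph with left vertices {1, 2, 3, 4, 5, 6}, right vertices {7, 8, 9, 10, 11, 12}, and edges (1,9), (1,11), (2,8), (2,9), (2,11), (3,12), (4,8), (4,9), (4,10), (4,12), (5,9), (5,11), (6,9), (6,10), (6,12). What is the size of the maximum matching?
5 (matching: (1,11), (2,9), (3,12), (4,8), (6,10); upper bound min(|L|,|R|) = min(6,6) = 6)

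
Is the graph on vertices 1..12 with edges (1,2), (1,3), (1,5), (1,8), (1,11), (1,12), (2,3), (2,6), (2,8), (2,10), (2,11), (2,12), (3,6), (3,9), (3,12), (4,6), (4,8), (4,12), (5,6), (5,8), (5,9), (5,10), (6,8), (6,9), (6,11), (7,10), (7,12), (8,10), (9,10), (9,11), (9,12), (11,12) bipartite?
No (odd cycle of length 3: 8 -> 1 -> 5 -> 8)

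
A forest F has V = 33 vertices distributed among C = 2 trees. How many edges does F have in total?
31 (Each of the 2 component trees on V_i vertices has V_i - 1 edges; summing gives V - C = 33 - 2 = 31)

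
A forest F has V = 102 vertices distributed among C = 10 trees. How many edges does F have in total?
92 (Each of the 10 component trees on V_i vertices has V_i - 1 edges; summing gives V - C = 102 - 10 = 92)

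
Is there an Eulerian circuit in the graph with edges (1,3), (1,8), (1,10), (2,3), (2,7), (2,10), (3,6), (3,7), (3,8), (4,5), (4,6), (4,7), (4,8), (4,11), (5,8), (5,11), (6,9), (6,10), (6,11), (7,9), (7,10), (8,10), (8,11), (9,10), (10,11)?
No (10 vertices have odd degree: {1, 2, 3, 4, 5, 6, 7, 9, 10, 11}; Eulerian circuit requires 0)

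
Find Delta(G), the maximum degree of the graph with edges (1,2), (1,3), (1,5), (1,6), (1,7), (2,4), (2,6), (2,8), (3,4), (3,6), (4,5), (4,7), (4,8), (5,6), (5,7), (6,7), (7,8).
5 (attained at vertices 1, 4, 6, 7)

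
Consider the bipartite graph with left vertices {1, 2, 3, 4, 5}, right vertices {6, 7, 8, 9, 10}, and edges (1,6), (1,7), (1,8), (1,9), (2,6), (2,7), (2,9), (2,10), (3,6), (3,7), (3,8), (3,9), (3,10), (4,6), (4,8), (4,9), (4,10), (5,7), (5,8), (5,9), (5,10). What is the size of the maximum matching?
5 (matching: (1,9), (2,10), (3,8), (4,6), (5,7); upper bound min(|L|,|R|) = min(5,5) = 5)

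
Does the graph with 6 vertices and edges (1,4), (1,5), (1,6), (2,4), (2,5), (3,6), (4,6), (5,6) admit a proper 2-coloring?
No (odd cycle of length 3: 6 -> 1 -> 5 -> 6)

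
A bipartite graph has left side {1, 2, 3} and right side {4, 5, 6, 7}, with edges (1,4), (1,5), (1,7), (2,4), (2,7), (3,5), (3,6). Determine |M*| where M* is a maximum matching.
3 (matching: (1,5), (2,7), (3,6); upper bound min(|L|,|R|) = min(3,4) = 3)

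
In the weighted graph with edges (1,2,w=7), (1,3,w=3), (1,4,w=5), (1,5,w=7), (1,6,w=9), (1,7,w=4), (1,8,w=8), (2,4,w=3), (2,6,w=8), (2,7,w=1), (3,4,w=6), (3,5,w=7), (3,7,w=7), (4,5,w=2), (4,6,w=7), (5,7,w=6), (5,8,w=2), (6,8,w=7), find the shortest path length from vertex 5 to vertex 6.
9 (path: 5 -> 4 -> 6; weights 2 + 7 = 9)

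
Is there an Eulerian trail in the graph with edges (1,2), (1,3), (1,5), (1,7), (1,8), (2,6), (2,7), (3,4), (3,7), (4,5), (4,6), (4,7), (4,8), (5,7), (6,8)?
No (8 vertices have odd degree: {1, 2, 3, 4, 5, 6, 7, 8}; Eulerian path requires 0 or 2)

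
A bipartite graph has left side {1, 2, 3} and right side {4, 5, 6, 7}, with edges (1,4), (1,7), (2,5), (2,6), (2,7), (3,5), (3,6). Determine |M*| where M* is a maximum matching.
3 (matching: (1,7), (2,6), (3,5); upper bound min(|L|,|R|) = min(3,4) = 3)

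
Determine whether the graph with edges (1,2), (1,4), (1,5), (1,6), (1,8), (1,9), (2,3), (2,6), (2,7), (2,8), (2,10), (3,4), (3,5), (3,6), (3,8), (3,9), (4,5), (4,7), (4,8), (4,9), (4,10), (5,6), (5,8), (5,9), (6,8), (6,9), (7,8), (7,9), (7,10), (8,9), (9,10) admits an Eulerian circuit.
No (2 vertices have odd degree: {4, 7}; Eulerian circuit requires 0)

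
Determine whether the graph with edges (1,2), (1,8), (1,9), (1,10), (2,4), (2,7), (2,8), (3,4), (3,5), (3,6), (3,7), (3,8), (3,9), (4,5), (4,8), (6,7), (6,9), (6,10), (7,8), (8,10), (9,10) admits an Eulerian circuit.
Yes (the graph is connected and all 10 vertices have even degree)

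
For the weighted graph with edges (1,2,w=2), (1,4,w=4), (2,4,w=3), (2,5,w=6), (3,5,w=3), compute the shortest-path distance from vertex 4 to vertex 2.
3 (path: 4 -> 2; weights 3 = 3)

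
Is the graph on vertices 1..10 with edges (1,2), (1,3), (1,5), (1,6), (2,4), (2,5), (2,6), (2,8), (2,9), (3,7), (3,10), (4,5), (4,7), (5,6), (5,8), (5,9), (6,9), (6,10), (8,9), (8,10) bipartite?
No (odd cycle of length 3: 5 -> 1 -> 2 -> 5)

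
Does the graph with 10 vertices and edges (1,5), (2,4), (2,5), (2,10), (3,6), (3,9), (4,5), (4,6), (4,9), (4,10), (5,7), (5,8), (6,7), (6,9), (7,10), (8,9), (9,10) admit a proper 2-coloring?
No (odd cycle of length 3: 2 -> 5 -> 4 -> 2)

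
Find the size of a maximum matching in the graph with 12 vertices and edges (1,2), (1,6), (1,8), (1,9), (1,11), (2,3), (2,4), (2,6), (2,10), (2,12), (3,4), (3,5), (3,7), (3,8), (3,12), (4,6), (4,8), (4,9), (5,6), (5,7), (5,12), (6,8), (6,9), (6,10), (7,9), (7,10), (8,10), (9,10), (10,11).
6 (matching: (1,11), (2,12), (3,4), (5,7), (6,8), (9,10); upper bound floor(n/2) = floor(12/2) = 6)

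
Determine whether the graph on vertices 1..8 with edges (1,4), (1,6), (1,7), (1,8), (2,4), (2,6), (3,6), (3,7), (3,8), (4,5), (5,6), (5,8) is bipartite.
Yes. Partition: {1, 2, 3, 5}, {4, 6, 7, 8}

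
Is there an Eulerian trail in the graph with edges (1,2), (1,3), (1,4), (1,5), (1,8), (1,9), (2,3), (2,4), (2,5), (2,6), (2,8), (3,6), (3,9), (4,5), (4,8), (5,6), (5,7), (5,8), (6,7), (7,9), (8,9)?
Yes (the graph is connected and exactly 2 vertices have odd degree: {7, 8}; any Eulerian path must start and end at those)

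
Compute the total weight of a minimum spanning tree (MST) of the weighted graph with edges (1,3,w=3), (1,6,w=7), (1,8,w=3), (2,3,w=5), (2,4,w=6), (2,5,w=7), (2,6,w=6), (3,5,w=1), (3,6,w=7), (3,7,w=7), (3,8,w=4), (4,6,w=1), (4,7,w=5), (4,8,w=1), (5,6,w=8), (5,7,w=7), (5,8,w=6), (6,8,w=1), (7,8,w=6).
19 (MST edges: (1,3,w=3), (1,8,w=3), (2,3,w=5), (3,5,w=1), (4,6,w=1), (4,7,w=5), (4,8,w=1); sum of weights 3 + 3 + 5 + 1 + 1 + 5 + 1 = 19)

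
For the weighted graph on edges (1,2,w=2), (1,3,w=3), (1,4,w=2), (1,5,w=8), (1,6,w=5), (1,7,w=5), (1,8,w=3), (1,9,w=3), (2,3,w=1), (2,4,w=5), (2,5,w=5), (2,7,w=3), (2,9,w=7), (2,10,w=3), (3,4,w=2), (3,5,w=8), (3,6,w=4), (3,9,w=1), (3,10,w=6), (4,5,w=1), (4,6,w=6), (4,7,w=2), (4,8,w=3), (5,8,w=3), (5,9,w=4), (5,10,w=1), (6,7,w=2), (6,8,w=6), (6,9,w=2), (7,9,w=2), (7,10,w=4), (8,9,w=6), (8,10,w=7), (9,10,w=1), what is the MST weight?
14 (MST edges: (1,2,w=2), (1,8,w=3), (2,3,w=1), (3,9,w=1), (4,5,w=1), (4,7,w=2), (5,10,w=1), (6,7,w=2), (9,10,w=1); sum of weights 2 + 3 + 1 + 1 + 1 + 2 + 1 + 2 + 1 = 14)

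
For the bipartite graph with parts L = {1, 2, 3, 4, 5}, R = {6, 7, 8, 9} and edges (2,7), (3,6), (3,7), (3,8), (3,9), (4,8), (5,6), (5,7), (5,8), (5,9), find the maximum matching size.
4 (matching: (2,7), (3,9), (4,8), (5,6); upper bound min(|L|,|R|) = min(5,4) = 4)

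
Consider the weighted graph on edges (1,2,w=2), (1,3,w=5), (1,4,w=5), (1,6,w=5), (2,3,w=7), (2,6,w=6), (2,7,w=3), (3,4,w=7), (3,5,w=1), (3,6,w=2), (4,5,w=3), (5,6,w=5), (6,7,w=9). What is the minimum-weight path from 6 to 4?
6 (path: 6 -> 3 -> 5 -> 4; weights 2 + 1 + 3 = 6)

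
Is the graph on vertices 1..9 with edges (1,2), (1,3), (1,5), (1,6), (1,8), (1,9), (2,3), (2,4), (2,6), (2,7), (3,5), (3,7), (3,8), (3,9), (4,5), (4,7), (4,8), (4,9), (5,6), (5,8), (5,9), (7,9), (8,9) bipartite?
No (odd cycle of length 3: 6 -> 1 -> 2 -> 6)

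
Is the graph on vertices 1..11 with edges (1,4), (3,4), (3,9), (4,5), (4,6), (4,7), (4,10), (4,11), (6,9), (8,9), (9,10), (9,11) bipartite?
Yes. Partition: {1, 2, 3, 5, 6, 7, 8, 10, 11}, {4, 9}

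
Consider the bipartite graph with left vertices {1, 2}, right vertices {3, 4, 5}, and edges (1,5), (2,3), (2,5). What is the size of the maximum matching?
2 (matching: (1,5), (2,3); upper bound min(|L|,|R|) = min(2,3) = 2)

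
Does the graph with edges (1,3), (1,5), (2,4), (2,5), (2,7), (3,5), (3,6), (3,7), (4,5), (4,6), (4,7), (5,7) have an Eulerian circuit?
No (2 vertices have odd degree: {2, 5}; Eulerian circuit requires 0)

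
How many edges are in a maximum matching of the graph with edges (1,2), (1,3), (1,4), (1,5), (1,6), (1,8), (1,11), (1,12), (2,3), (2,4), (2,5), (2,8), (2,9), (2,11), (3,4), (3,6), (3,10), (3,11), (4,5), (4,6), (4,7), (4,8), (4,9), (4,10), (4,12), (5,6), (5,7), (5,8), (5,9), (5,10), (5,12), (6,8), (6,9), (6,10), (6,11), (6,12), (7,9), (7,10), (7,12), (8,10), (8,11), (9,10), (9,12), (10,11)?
6 (matching: (1,11), (2,5), (3,6), (4,7), (8,10), (9,12); upper bound floor(n/2) = floor(12/2) = 6)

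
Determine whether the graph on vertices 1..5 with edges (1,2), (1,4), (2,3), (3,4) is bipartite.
Yes. Partition: {1, 3, 5}, {2, 4}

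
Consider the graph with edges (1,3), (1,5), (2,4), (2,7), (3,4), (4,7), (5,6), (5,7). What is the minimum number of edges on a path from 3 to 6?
3 (path: 3 -> 1 -> 5 -> 6, 3 edges)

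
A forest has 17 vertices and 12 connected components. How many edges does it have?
5 (Each of the 12 component trees on V_i vertices has V_i - 1 edges; summing gives V - C = 17 - 12 = 5)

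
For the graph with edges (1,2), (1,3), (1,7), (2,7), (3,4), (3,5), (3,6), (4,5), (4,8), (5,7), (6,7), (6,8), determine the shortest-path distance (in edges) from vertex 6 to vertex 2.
2 (path: 6 -> 7 -> 2, 2 edges)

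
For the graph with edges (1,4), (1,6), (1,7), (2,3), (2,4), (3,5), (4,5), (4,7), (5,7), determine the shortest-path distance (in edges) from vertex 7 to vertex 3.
2 (path: 7 -> 5 -> 3, 2 edges)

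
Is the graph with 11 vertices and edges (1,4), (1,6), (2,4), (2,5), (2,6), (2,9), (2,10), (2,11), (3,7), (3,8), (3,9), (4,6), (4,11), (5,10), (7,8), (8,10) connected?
Yes (BFS from 1 visits [1, 4, 6, 2, 11, 5, 9, 10, 3, 8, 7] — all 11 vertices reached)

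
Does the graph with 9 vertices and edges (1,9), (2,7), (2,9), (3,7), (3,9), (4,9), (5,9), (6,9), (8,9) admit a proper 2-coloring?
Yes. Partition: {1, 2, 3, 4, 5, 6, 8}, {7, 9}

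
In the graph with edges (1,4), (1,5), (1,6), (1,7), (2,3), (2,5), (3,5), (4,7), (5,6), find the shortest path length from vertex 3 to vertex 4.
3 (path: 3 -> 5 -> 1 -> 4, 3 edges)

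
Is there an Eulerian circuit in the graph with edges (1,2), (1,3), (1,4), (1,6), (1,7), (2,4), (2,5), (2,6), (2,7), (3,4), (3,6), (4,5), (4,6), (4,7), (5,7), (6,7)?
No (6 vertices have odd degree: {1, 2, 3, 5, 6, 7}; Eulerian circuit requires 0)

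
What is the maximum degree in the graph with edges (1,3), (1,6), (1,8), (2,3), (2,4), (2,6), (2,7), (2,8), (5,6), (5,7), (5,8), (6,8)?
5 (attained at vertex 2)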